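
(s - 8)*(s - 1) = s^2 - 9*s + 8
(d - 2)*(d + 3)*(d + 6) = d^3 + 7*d^2 - 36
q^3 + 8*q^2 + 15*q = q*(q + 3)*(q + 5)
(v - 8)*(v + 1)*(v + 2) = v^3 - 5*v^2 - 22*v - 16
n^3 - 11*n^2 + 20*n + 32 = (n - 8)*(n - 4)*(n + 1)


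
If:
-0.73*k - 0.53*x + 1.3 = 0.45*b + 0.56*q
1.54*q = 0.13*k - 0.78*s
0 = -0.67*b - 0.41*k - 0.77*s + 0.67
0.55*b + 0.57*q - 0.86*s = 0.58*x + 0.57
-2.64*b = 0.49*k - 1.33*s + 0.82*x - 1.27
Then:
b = 0.16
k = 1.72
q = 0.24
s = -0.19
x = -0.31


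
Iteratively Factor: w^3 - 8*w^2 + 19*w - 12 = (w - 4)*(w^2 - 4*w + 3) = (w - 4)*(w - 3)*(w - 1)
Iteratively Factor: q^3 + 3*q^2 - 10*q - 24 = (q + 4)*(q^2 - q - 6) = (q + 2)*(q + 4)*(q - 3)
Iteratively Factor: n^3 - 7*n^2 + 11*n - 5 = (n - 1)*(n^2 - 6*n + 5) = (n - 5)*(n - 1)*(n - 1)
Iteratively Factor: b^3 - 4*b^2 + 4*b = (b - 2)*(b^2 - 2*b) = b*(b - 2)*(b - 2)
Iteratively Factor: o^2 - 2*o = (o)*(o - 2)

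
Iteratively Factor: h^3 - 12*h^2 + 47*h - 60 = (h - 5)*(h^2 - 7*h + 12) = (h - 5)*(h - 4)*(h - 3)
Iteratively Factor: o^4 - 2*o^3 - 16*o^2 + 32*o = (o - 4)*(o^3 + 2*o^2 - 8*o) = (o - 4)*(o - 2)*(o^2 + 4*o) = o*(o - 4)*(o - 2)*(o + 4)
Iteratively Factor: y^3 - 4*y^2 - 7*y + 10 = (y + 2)*(y^2 - 6*y + 5) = (y - 1)*(y + 2)*(y - 5)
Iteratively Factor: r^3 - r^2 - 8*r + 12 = (r - 2)*(r^2 + r - 6) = (r - 2)*(r + 3)*(r - 2)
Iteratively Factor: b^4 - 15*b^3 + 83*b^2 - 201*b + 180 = (b - 4)*(b^3 - 11*b^2 + 39*b - 45) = (b - 5)*(b - 4)*(b^2 - 6*b + 9) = (b - 5)*(b - 4)*(b - 3)*(b - 3)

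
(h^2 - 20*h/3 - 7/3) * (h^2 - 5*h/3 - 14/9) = h^4 - 25*h^3/3 + 65*h^2/9 + 385*h/27 + 98/27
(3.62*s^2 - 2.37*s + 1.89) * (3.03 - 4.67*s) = -16.9054*s^3 + 22.0365*s^2 - 16.0074*s + 5.7267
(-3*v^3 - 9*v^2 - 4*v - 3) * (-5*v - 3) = 15*v^4 + 54*v^3 + 47*v^2 + 27*v + 9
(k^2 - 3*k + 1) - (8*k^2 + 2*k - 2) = -7*k^2 - 5*k + 3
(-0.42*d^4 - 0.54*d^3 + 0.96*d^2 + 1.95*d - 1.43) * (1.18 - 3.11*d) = 1.3062*d^5 + 1.1838*d^4 - 3.6228*d^3 - 4.9317*d^2 + 6.7483*d - 1.6874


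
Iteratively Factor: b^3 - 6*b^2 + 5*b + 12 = (b + 1)*(b^2 - 7*b + 12) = (b - 4)*(b + 1)*(b - 3)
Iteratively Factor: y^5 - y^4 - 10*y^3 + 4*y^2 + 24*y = (y - 3)*(y^4 + 2*y^3 - 4*y^2 - 8*y) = y*(y - 3)*(y^3 + 2*y^2 - 4*y - 8) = y*(y - 3)*(y + 2)*(y^2 - 4) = y*(y - 3)*(y + 2)^2*(y - 2)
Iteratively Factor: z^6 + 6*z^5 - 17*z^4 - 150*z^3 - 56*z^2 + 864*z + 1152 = (z + 4)*(z^5 + 2*z^4 - 25*z^3 - 50*z^2 + 144*z + 288) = (z - 4)*(z + 4)*(z^4 + 6*z^3 - z^2 - 54*z - 72) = (z - 4)*(z + 4)^2*(z^3 + 2*z^2 - 9*z - 18) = (z - 4)*(z - 3)*(z + 4)^2*(z^2 + 5*z + 6) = (z - 4)*(z - 3)*(z + 3)*(z + 4)^2*(z + 2)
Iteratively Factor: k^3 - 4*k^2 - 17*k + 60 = (k - 5)*(k^2 + k - 12) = (k - 5)*(k + 4)*(k - 3)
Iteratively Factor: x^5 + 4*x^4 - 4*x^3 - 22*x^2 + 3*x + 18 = (x - 1)*(x^4 + 5*x^3 + x^2 - 21*x - 18) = (x - 1)*(x + 1)*(x^3 + 4*x^2 - 3*x - 18) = (x - 1)*(x + 1)*(x + 3)*(x^2 + x - 6) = (x - 1)*(x + 1)*(x + 3)^2*(x - 2)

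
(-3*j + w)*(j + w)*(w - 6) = -3*j^2*w + 18*j^2 - 2*j*w^2 + 12*j*w + w^3 - 6*w^2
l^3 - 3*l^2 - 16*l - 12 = (l - 6)*(l + 1)*(l + 2)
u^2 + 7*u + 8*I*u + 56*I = (u + 7)*(u + 8*I)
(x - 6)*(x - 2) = x^2 - 8*x + 12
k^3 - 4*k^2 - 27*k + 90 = (k - 6)*(k - 3)*(k + 5)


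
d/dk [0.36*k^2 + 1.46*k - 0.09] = 0.72*k + 1.46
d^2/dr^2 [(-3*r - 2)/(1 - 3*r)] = 54/(3*r - 1)^3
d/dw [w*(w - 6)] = 2*w - 6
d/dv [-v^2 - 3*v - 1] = -2*v - 3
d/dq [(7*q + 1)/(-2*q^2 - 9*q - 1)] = 2*(7*q^2 + 2*q + 1)/(4*q^4 + 36*q^3 + 85*q^2 + 18*q + 1)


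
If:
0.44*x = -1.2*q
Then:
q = -0.366666666666667*x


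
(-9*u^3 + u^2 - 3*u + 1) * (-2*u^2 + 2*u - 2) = 18*u^5 - 20*u^4 + 26*u^3 - 10*u^2 + 8*u - 2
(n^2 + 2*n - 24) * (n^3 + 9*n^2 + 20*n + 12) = n^5 + 11*n^4 + 14*n^3 - 164*n^2 - 456*n - 288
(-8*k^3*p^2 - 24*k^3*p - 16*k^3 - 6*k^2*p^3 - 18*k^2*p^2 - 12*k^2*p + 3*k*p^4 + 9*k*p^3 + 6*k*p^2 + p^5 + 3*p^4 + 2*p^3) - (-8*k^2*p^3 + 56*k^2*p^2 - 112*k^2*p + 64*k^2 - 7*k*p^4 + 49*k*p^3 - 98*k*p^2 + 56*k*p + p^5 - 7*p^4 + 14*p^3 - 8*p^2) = -8*k^3*p^2 - 24*k^3*p - 16*k^3 + 2*k^2*p^3 - 74*k^2*p^2 + 100*k^2*p - 64*k^2 + 10*k*p^4 - 40*k*p^3 + 104*k*p^2 - 56*k*p + 10*p^4 - 12*p^3 + 8*p^2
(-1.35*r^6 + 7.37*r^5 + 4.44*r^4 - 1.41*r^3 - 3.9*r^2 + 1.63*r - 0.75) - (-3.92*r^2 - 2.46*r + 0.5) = -1.35*r^6 + 7.37*r^5 + 4.44*r^4 - 1.41*r^3 + 0.02*r^2 + 4.09*r - 1.25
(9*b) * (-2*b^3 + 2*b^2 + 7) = -18*b^4 + 18*b^3 + 63*b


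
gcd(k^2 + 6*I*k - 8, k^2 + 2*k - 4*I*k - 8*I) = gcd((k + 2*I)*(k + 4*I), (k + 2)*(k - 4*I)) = 1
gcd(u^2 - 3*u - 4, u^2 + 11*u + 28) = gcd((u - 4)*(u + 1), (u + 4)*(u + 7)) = 1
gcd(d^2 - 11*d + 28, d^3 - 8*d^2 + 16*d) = d - 4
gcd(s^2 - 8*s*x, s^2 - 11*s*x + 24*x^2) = -s + 8*x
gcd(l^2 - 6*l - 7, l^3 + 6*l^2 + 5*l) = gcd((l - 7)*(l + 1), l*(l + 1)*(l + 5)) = l + 1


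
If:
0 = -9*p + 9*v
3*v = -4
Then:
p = -4/3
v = -4/3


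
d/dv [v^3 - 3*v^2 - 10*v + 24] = 3*v^2 - 6*v - 10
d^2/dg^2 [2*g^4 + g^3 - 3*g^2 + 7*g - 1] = 24*g^2 + 6*g - 6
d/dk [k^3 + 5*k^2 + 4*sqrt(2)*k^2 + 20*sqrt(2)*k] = 3*k^2 + 10*k + 8*sqrt(2)*k + 20*sqrt(2)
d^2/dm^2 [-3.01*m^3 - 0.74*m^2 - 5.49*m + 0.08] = -18.06*m - 1.48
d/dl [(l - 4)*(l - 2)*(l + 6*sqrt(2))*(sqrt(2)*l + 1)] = 4*sqrt(2)*l^3 - 18*sqrt(2)*l^2 + 39*l^2 - 156*l + 28*sqrt(2)*l - 36*sqrt(2) + 104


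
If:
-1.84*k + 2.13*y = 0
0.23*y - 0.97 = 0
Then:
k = 4.88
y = 4.22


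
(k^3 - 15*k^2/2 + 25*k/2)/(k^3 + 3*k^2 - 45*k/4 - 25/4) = 2*k*(k - 5)/(2*k^2 + 11*k + 5)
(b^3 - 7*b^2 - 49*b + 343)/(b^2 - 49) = b - 7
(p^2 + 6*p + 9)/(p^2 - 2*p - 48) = (p^2 + 6*p + 9)/(p^2 - 2*p - 48)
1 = 1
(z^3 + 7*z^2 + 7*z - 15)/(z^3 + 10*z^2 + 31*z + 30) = (z - 1)/(z + 2)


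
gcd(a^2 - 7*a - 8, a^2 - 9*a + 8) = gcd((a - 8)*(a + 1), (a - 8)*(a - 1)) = a - 8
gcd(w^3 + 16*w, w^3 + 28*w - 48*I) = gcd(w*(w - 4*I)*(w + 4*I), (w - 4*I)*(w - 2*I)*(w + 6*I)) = w - 4*I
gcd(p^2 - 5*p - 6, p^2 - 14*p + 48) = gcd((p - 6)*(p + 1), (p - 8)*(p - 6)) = p - 6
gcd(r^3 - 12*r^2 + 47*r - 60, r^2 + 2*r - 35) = r - 5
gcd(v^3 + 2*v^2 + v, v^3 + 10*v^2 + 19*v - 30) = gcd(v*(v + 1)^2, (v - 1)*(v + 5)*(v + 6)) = 1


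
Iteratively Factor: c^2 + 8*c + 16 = (c + 4)*(c + 4)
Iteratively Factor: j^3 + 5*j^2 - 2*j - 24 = (j - 2)*(j^2 + 7*j + 12) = (j - 2)*(j + 3)*(j + 4)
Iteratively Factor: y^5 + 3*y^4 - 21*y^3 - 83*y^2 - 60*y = (y + 1)*(y^4 + 2*y^3 - 23*y^2 - 60*y) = (y + 1)*(y + 3)*(y^3 - y^2 - 20*y) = (y - 5)*(y + 1)*(y + 3)*(y^2 + 4*y) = (y - 5)*(y + 1)*(y + 3)*(y + 4)*(y)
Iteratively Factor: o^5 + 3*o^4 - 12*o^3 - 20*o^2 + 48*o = (o + 4)*(o^4 - o^3 - 8*o^2 + 12*o) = o*(o + 4)*(o^3 - o^2 - 8*o + 12) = o*(o - 2)*(o + 4)*(o^2 + o - 6) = o*(o - 2)^2*(o + 4)*(o + 3)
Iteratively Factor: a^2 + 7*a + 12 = (a + 3)*(a + 4)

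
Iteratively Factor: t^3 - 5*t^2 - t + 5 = (t - 5)*(t^2 - 1) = (t - 5)*(t - 1)*(t + 1)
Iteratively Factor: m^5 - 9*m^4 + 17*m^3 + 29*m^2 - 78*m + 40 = (m - 1)*(m^4 - 8*m^3 + 9*m^2 + 38*m - 40) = (m - 4)*(m - 1)*(m^3 - 4*m^2 - 7*m + 10) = (m - 4)*(m - 1)^2*(m^2 - 3*m - 10) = (m - 5)*(m - 4)*(m - 1)^2*(m + 2)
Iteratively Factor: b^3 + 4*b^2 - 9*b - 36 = (b + 3)*(b^2 + b - 12) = (b + 3)*(b + 4)*(b - 3)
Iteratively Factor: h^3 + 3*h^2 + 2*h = (h + 1)*(h^2 + 2*h) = h*(h + 1)*(h + 2)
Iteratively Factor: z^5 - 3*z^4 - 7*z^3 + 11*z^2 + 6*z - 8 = (z - 4)*(z^4 + z^3 - 3*z^2 - z + 2) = (z - 4)*(z - 1)*(z^3 + 2*z^2 - z - 2) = (z - 4)*(z - 1)^2*(z^2 + 3*z + 2) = (z - 4)*(z - 1)^2*(z + 2)*(z + 1)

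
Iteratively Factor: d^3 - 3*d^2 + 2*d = (d)*(d^2 - 3*d + 2) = d*(d - 2)*(d - 1)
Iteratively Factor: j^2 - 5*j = (j)*(j - 5)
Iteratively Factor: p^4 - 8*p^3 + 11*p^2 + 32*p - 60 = (p - 5)*(p^3 - 3*p^2 - 4*p + 12) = (p - 5)*(p - 3)*(p^2 - 4) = (p - 5)*(p - 3)*(p - 2)*(p + 2)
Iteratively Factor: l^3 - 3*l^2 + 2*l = (l - 1)*(l^2 - 2*l) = l*(l - 1)*(l - 2)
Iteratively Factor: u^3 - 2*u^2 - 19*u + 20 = (u - 1)*(u^2 - u - 20) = (u - 5)*(u - 1)*(u + 4)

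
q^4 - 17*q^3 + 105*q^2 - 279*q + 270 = (q - 6)*(q - 5)*(q - 3)^2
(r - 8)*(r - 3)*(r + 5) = r^3 - 6*r^2 - 31*r + 120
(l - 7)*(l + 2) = l^2 - 5*l - 14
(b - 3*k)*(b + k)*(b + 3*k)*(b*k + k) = b^4*k + b^3*k^2 + b^3*k - 9*b^2*k^3 + b^2*k^2 - 9*b*k^4 - 9*b*k^3 - 9*k^4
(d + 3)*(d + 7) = d^2 + 10*d + 21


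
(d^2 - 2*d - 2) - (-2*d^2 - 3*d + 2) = 3*d^2 + d - 4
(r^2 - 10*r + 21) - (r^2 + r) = 21 - 11*r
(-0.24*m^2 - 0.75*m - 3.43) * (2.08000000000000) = -0.4992*m^2 - 1.56*m - 7.1344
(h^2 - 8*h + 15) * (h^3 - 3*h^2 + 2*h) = h^5 - 11*h^4 + 41*h^3 - 61*h^2 + 30*h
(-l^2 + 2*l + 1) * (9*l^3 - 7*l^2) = -9*l^5 + 25*l^4 - 5*l^3 - 7*l^2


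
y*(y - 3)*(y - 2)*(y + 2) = y^4 - 3*y^3 - 4*y^2 + 12*y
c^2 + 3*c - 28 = (c - 4)*(c + 7)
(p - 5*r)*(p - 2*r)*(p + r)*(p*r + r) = p^4*r - 6*p^3*r^2 + p^3*r + 3*p^2*r^3 - 6*p^2*r^2 + 10*p*r^4 + 3*p*r^3 + 10*r^4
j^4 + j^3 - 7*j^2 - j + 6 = (j - 2)*(j - 1)*(j + 1)*(j + 3)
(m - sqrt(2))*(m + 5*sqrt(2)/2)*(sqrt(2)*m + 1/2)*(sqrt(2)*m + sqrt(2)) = 2*m^4 + 2*m^3 + 7*sqrt(2)*m^3/2 - 17*m^2/2 + 7*sqrt(2)*m^2/2 - 17*m/2 - 5*sqrt(2)*m/2 - 5*sqrt(2)/2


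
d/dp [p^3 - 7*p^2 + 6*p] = 3*p^2 - 14*p + 6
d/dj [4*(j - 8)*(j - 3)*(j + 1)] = 12*j^2 - 80*j + 52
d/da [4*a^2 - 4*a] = 8*a - 4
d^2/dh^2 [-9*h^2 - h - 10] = -18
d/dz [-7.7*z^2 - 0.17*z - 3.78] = -15.4*z - 0.17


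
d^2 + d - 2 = (d - 1)*(d + 2)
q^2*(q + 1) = q^3 + q^2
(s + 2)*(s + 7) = s^2 + 9*s + 14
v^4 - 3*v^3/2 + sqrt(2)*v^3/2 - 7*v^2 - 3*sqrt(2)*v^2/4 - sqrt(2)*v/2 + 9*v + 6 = (v - 2)*(v + 1/2)*(v - 3*sqrt(2)/2)*(v + 2*sqrt(2))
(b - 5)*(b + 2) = b^2 - 3*b - 10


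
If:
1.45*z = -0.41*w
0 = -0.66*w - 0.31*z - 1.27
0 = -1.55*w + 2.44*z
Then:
No Solution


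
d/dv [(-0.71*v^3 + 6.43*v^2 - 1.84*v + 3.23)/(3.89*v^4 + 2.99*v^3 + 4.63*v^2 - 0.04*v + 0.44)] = (2.7619*v^6 - 50.0254*v^5 - 1.04020000000001*v^4 - 39.1988*v^3 - 21.6483*v^2 - 24.2514*v - 0.6804)/(15.1321*v^8 + 23.2622*v^7 + 44.9615*v^6 + 27.3762*v^5 + 24.6209*v^4 + 2.2608*v^3 + 4.076*v^2 - 0.0352*v + 0.1936)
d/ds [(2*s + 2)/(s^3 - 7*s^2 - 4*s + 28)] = 4*(-s^3 + 2*s^2 + 7*s + 16)/(s^6 - 14*s^5 + 41*s^4 + 112*s^3 - 376*s^2 - 224*s + 784)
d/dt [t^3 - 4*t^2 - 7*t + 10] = 3*t^2 - 8*t - 7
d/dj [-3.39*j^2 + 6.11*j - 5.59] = 6.11 - 6.78*j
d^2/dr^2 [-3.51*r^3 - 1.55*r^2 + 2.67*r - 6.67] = -21.06*r - 3.1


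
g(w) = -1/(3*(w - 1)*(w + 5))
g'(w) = 1/(3*(w - 1)*(w + 5)^2) + 1/(3*(w - 1)^2*(w + 5))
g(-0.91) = 0.04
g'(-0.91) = 0.01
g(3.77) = -0.01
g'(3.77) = 0.01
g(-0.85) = 0.04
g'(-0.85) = 0.01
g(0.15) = 0.08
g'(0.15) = 0.07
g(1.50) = -0.10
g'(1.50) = 0.22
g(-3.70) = 0.05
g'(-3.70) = -0.03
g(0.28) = 0.09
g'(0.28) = 0.11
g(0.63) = 0.16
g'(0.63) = 0.40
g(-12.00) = 0.00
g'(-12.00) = 0.00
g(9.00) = 0.00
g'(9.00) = 0.00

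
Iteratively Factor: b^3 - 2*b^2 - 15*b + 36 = (b - 3)*(b^2 + b - 12) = (b - 3)^2*(b + 4)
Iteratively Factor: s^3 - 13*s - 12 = (s - 4)*(s^2 + 4*s + 3) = (s - 4)*(s + 3)*(s + 1)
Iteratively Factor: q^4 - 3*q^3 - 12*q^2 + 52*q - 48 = (q - 3)*(q^3 - 12*q + 16) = (q - 3)*(q - 2)*(q^2 + 2*q - 8) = (q - 3)*(q - 2)*(q + 4)*(q - 2)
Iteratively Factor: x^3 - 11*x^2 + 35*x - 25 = (x - 5)*(x^2 - 6*x + 5) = (x - 5)^2*(x - 1)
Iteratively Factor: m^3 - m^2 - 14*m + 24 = (m + 4)*(m^2 - 5*m + 6) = (m - 3)*(m + 4)*(m - 2)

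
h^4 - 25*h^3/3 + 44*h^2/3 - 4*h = h*(h - 6)*(h - 2)*(h - 1/3)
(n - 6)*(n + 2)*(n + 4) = n^3 - 28*n - 48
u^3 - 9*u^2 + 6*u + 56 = (u - 7)*(u - 4)*(u + 2)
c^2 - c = c*(c - 1)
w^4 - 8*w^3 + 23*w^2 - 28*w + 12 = (w - 3)*(w - 2)^2*(w - 1)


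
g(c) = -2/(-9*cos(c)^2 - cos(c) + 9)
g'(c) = -2*(-18*sin(c)*cos(c) - sin(c))/(-9*cos(c)^2 - cos(c) + 9)^2 = 2*(18*cos(c) + 1)*sin(c)/(-9*sin(c)^2 + cos(c))^2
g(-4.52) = -0.23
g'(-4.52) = -0.06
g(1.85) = -0.23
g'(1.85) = -0.10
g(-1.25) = -0.26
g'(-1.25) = -0.21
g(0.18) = 2.88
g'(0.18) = 13.85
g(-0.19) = 3.03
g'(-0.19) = -16.15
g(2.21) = -0.31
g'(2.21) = -0.38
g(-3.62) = -0.72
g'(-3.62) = -1.77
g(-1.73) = -0.22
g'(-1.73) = 0.05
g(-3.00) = -1.71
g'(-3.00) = 3.47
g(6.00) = 7.77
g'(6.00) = -154.07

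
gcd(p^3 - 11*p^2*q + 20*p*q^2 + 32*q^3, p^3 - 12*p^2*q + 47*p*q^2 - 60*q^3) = p - 4*q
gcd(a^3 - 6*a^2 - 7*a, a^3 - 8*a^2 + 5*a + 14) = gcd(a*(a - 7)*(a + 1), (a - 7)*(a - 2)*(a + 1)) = a^2 - 6*a - 7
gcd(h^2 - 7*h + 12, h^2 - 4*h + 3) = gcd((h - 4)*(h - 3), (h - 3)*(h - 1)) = h - 3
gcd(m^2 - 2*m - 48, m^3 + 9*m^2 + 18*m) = m + 6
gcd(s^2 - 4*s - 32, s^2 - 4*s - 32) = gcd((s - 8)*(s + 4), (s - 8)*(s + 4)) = s^2 - 4*s - 32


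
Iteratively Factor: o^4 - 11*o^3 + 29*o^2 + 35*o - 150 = (o - 3)*(o^3 - 8*o^2 + 5*o + 50) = (o - 5)*(o - 3)*(o^2 - 3*o - 10) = (o - 5)^2*(o - 3)*(o + 2)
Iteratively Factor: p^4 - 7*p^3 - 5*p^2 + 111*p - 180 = (p - 3)*(p^3 - 4*p^2 - 17*p + 60) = (p - 5)*(p - 3)*(p^2 + p - 12) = (p - 5)*(p - 3)^2*(p + 4)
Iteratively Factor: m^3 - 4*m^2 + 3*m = (m - 1)*(m^2 - 3*m) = (m - 3)*(m - 1)*(m)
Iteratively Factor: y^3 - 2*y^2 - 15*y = (y + 3)*(y^2 - 5*y) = (y - 5)*(y + 3)*(y)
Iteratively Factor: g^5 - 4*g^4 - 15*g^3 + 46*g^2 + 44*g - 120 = (g - 5)*(g^4 + g^3 - 10*g^2 - 4*g + 24) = (g - 5)*(g - 2)*(g^3 + 3*g^2 - 4*g - 12) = (g - 5)*(g - 2)*(g + 2)*(g^2 + g - 6) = (g - 5)*(g - 2)^2*(g + 2)*(g + 3)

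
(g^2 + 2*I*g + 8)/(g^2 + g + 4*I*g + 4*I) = (g - 2*I)/(g + 1)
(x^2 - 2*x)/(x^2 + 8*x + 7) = x*(x - 2)/(x^2 + 8*x + 7)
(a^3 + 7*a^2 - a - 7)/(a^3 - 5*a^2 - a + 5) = (a + 7)/(a - 5)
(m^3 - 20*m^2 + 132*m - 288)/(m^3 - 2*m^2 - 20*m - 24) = (m^2 - 14*m + 48)/(m^2 + 4*m + 4)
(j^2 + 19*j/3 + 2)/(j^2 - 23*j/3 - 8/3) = (j + 6)/(j - 8)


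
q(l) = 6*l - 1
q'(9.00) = 6.00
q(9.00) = 53.00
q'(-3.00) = 6.00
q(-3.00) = -19.00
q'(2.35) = 6.00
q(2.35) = 13.10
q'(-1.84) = 6.00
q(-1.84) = -12.04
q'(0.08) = 6.00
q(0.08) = -0.52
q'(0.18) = 6.00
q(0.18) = 0.08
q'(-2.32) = 6.00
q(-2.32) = -14.92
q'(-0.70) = 6.00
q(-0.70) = -5.20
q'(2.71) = 6.00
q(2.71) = 15.26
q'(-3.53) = 6.00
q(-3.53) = -22.18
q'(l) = 6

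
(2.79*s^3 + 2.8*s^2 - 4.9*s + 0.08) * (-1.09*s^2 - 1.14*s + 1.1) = -3.0411*s^5 - 6.2326*s^4 + 5.218*s^3 + 8.5788*s^2 - 5.4812*s + 0.088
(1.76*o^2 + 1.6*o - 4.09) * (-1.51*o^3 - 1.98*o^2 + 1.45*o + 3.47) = -2.6576*o^5 - 5.9008*o^4 + 5.5599*o^3 + 16.5254*o^2 - 0.378499999999999*o - 14.1923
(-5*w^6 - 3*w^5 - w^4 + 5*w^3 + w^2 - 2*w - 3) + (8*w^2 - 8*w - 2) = -5*w^6 - 3*w^5 - w^4 + 5*w^3 + 9*w^2 - 10*w - 5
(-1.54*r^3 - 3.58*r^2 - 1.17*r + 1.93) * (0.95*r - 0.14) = -1.463*r^4 - 3.1854*r^3 - 0.6103*r^2 + 1.9973*r - 0.2702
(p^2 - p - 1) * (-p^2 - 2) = -p^4 + p^3 - p^2 + 2*p + 2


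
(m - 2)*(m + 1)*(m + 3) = m^3 + 2*m^2 - 5*m - 6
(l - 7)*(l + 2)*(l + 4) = l^3 - l^2 - 34*l - 56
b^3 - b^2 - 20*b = b*(b - 5)*(b + 4)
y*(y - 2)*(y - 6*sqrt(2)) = y^3 - 6*sqrt(2)*y^2 - 2*y^2 + 12*sqrt(2)*y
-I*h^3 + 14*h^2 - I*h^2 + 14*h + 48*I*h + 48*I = (h + 6*I)*(h + 8*I)*(-I*h - I)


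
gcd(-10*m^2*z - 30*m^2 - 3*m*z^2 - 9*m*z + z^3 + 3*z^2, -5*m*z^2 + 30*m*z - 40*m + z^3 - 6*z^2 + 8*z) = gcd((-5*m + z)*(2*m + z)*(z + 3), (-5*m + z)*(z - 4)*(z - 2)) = -5*m + z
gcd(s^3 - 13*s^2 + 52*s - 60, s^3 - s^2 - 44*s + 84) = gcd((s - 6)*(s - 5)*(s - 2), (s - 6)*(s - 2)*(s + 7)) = s^2 - 8*s + 12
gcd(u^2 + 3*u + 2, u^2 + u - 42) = 1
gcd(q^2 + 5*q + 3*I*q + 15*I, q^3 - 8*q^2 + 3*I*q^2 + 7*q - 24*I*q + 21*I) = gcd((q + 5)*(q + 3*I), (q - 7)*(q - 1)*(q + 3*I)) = q + 3*I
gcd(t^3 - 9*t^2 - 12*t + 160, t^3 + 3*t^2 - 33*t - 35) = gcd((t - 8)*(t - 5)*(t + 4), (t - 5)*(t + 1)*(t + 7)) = t - 5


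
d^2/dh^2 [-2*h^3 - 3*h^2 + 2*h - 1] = -12*h - 6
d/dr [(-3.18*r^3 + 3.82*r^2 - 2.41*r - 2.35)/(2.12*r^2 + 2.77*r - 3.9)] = (-6.7416*r^4 - 17.6172*r^3 + 52.8966*r^2 - 19.832*r + 15.9085)/(4.4944*r^4 + 11.7448*r^3 - 8.8631*r^2 - 21.606*r + 15.21)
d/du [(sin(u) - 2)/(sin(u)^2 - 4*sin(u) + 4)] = -cos(u)/(sin(u) - 2)^2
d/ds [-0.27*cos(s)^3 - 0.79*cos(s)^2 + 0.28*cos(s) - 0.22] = (0.81*cos(s)^2 + 1.58*cos(s) - 0.28)*sin(s)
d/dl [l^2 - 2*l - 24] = 2*l - 2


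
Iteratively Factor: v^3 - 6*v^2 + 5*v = (v)*(v^2 - 6*v + 5) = v*(v - 5)*(v - 1)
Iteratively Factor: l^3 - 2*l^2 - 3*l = (l)*(l^2 - 2*l - 3) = l*(l - 3)*(l + 1)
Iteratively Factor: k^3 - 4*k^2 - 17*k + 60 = (k - 3)*(k^2 - k - 20) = (k - 5)*(k - 3)*(k + 4)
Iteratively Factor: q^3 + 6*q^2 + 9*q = (q + 3)*(q^2 + 3*q) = (q + 3)^2*(q)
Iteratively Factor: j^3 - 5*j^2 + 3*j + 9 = (j - 3)*(j^2 - 2*j - 3) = (j - 3)^2*(j + 1)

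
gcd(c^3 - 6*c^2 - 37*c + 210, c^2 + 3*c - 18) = c + 6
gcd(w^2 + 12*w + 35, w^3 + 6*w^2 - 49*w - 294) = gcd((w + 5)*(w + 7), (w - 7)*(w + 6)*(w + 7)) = w + 7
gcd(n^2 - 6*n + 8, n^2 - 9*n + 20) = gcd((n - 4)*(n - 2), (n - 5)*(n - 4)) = n - 4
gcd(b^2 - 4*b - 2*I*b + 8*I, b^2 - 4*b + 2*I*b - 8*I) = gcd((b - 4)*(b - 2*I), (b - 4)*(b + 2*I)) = b - 4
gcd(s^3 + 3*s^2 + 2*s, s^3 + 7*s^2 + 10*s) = s^2 + 2*s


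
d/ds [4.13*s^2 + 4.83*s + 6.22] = 8.26*s + 4.83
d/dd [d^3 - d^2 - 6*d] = 3*d^2 - 2*d - 6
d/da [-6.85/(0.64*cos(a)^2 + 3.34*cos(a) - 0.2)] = -(8.768*cos(a) + 22.879)*sin(a)/(0.64*cos(a)^2 + 3.34*cos(a) - 0.2)^2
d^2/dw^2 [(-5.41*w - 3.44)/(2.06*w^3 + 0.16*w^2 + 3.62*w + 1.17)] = (-137.747256*w^5 - 185.874624*w^4 + 62.2687279999999*w^3 + 2.025192*w^2 + 43.868352*w - 43.043308)/(8.741816*w^9 + 2.036928*w^8 + 46.243704*w^7 + 22.058044*w^6 + 83.577*w^5 + 58.729512*w^4 + 59.963714*w^3 + 46.653516*w^2 + 14.866254*w + 1.601613)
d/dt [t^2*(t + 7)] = t*(3*t + 14)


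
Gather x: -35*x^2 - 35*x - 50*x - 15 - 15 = -35*x^2 - 85*x - 30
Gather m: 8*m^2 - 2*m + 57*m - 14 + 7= 8*m^2 + 55*m - 7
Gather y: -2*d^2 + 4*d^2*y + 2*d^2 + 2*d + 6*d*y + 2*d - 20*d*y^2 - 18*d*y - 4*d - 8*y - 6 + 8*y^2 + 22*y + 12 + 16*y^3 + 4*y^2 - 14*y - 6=16*y^3 + y^2*(12 - 20*d) + y*(4*d^2 - 12*d)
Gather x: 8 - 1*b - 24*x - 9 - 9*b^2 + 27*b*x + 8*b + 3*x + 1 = -9*b^2 + 7*b + x*(27*b - 21)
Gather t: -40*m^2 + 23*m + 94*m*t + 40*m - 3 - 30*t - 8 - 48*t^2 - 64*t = -40*m^2 + 63*m - 48*t^2 + t*(94*m - 94) - 11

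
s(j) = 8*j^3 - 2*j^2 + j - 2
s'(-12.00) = 3505.00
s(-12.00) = -14126.00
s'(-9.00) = 1981.00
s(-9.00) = -6005.00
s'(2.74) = 170.22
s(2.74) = 150.29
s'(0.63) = 8.01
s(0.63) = -0.16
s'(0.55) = 6.06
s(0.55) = -0.72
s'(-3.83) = 368.37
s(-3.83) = -484.62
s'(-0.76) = 17.90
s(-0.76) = -7.43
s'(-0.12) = 1.83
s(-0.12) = -2.16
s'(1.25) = 33.50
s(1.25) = 11.75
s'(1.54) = 51.76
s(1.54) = 24.01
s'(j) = 24*j^2 - 4*j + 1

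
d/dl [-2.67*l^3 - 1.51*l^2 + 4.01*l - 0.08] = -8.01*l^2 - 3.02*l + 4.01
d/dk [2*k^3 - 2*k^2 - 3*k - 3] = 6*k^2 - 4*k - 3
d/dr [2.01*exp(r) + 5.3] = 2.01*exp(r)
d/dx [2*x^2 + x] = 4*x + 1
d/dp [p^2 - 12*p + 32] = 2*p - 12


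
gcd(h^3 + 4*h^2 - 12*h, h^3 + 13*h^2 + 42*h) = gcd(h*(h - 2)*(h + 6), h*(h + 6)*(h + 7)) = h^2 + 6*h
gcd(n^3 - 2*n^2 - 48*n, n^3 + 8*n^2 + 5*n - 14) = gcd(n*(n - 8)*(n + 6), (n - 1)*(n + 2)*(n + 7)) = 1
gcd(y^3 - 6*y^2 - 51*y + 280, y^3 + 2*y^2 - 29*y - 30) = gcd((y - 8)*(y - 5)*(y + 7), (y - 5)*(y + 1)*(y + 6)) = y - 5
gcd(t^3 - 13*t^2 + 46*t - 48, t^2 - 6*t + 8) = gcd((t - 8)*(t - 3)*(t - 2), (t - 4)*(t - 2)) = t - 2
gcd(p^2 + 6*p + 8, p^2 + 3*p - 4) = p + 4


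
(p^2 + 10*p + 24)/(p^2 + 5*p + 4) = (p + 6)/(p + 1)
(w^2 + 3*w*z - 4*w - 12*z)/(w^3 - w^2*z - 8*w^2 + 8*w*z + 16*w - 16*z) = (-w - 3*z)/(-w^2 + w*z + 4*w - 4*z)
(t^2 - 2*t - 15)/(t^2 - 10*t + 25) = (t + 3)/(t - 5)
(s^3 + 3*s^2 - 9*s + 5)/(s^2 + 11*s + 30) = (s^2 - 2*s + 1)/(s + 6)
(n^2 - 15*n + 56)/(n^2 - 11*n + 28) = (n - 8)/(n - 4)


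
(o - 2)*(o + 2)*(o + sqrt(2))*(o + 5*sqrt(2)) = o^4 + 6*sqrt(2)*o^3 + 6*o^2 - 24*sqrt(2)*o - 40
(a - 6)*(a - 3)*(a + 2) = a^3 - 7*a^2 + 36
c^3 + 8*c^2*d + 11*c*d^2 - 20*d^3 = (c - d)*(c + 4*d)*(c + 5*d)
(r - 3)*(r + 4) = r^2 + r - 12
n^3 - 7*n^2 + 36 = (n - 6)*(n - 3)*(n + 2)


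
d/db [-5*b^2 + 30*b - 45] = 30 - 10*b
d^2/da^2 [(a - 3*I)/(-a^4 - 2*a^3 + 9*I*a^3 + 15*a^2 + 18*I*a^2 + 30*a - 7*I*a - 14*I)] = (-12*a^5 + a^4*(-32 + 180*I) + a^3*(990 + 440*I) + a^2*(2328 - 1974*I) + a*(306 - 4712*I) - 1064 - 2754*I)/(a^10 + a^9*(6 - 25*I) + a^8*(-225 - 150*I) + a^7*(-1414 + 761*I) + a^6*(-505 + 6166*I) + a^5*(12138 + 10065*I) + a^4*(26549 - 7514*I) + a^3*(9598 - 31661*I) + a^2*(-18228 - 19278*I) + a*(-12152 + 4116*I) + 2744*I)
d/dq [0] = 0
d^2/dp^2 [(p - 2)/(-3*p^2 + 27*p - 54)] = 2*(-(p - 2)*(2*p - 9)^2 + (3*p - 11)*(p^2 - 9*p + 18))/(3*(p^2 - 9*p + 18)^3)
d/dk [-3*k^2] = -6*k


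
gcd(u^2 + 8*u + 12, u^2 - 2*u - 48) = u + 6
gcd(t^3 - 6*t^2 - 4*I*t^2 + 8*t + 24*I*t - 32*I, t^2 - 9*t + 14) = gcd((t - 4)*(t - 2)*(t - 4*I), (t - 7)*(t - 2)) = t - 2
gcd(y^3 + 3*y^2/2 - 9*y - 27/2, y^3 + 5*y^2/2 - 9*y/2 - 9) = y^2 + 9*y/2 + 9/2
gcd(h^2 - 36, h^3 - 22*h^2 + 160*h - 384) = h - 6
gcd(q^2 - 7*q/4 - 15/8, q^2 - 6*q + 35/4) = q - 5/2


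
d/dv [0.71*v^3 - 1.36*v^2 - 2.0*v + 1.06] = 2.13*v^2 - 2.72*v - 2.0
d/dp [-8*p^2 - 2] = -16*p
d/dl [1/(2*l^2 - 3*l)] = (3 - 4*l)/(l^2*(2*l - 3)^2)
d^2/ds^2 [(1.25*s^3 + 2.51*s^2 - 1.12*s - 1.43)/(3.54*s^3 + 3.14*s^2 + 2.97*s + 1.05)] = (5.6843418860808e-14*s^7 + 35.1196319999999*s^6 - 163.065852*s^5 - 503.831916*s^4 - 416.480666*s^3 - 151.111362*s^2 - 17.698914*s - 3.278364)/(44.361864*s^9 + 118.047672*s^8 + 216.365508*s^7 + 268.513676*s^6 + 251.555274*s^5 + 180.387558*s^4 + 96.659163*s^3 + 38.171385*s^2 + 9.823275*s + 1.157625)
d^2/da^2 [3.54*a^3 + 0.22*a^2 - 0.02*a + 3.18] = 21.24*a + 0.44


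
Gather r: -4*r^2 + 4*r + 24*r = -4*r^2 + 28*r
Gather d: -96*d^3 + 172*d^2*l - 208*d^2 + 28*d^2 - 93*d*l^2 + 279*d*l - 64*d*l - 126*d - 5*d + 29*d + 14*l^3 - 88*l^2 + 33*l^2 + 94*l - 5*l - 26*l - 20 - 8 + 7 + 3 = -96*d^3 + d^2*(172*l - 180) + d*(-93*l^2 + 215*l - 102) + 14*l^3 - 55*l^2 + 63*l - 18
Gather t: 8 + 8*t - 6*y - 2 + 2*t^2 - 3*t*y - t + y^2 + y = 2*t^2 + t*(7 - 3*y) + y^2 - 5*y + 6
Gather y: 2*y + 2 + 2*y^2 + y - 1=2*y^2 + 3*y + 1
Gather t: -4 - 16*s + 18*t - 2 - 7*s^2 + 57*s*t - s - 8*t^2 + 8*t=-7*s^2 - 17*s - 8*t^2 + t*(57*s + 26) - 6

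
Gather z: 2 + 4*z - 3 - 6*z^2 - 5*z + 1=-6*z^2 - z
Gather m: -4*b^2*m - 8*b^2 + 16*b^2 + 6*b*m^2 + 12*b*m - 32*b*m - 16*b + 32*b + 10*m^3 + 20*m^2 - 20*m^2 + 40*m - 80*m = 8*b^2 + 6*b*m^2 + 16*b + 10*m^3 + m*(-4*b^2 - 20*b - 40)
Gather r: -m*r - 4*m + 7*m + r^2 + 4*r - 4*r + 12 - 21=-m*r + 3*m + r^2 - 9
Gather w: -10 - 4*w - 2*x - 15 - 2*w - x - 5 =-6*w - 3*x - 30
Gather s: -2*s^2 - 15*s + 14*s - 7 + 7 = -2*s^2 - s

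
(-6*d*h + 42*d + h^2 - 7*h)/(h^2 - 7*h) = (-6*d + h)/h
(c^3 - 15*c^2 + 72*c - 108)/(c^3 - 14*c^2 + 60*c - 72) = (c - 3)/(c - 2)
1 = 1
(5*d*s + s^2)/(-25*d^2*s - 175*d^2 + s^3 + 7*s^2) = s/(-5*d*s - 35*d + s^2 + 7*s)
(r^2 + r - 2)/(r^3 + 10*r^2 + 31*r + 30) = (r - 1)/(r^2 + 8*r + 15)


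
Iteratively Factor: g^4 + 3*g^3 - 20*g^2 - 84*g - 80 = (g - 5)*(g^3 + 8*g^2 + 20*g + 16) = (g - 5)*(g + 2)*(g^2 + 6*g + 8) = (g - 5)*(g + 2)*(g + 4)*(g + 2)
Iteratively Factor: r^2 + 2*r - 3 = (r + 3)*(r - 1)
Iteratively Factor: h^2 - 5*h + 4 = (h - 1)*(h - 4)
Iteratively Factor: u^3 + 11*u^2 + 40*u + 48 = (u + 4)*(u^2 + 7*u + 12) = (u + 3)*(u + 4)*(u + 4)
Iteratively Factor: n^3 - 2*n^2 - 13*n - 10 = (n + 2)*(n^2 - 4*n - 5) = (n + 1)*(n + 2)*(n - 5)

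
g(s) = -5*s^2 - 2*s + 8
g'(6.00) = -62.00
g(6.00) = -184.00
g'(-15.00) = 148.00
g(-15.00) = -1087.00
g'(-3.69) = 34.90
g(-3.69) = -52.70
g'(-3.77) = 35.70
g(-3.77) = -55.52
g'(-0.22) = 0.20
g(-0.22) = 8.20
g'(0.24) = -4.40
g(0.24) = 7.23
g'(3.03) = -32.30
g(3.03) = -43.96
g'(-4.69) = 44.90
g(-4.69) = -92.60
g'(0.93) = -11.30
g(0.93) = 1.82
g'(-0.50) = 3.00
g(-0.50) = 7.75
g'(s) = -10*s - 2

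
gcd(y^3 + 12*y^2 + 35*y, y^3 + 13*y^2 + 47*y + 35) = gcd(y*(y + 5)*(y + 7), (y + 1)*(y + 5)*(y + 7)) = y^2 + 12*y + 35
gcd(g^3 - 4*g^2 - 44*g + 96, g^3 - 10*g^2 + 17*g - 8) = g - 8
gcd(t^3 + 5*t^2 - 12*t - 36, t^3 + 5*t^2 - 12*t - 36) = t^3 + 5*t^2 - 12*t - 36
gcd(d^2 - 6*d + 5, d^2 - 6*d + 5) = d^2 - 6*d + 5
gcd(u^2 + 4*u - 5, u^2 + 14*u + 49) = 1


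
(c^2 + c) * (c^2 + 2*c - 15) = c^4 + 3*c^3 - 13*c^2 - 15*c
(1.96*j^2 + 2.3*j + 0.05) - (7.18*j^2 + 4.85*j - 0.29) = -5.22*j^2 - 2.55*j + 0.34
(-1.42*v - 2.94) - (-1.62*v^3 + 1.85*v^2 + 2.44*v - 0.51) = 1.62*v^3 - 1.85*v^2 - 3.86*v - 2.43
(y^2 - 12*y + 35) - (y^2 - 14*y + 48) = 2*y - 13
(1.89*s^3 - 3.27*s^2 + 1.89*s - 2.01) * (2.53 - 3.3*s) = -6.237*s^4 + 15.5727*s^3 - 14.5101*s^2 + 11.4147*s - 5.0853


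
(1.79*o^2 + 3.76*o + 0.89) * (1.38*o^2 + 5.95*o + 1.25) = 2.4702*o^4 + 15.8393*o^3 + 25.8377*o^2 + 9.9955*o + 1.1125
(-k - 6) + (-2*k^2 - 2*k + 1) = -2*k^2 - 3*k - 5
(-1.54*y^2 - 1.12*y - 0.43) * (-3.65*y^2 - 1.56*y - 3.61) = 5.621*y^4 + 6.4904*y^3 + 8.8761*y^2 + 4.714*y + 1.5523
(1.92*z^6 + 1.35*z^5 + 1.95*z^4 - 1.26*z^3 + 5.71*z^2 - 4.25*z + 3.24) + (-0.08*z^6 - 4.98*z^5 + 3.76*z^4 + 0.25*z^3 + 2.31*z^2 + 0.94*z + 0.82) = 1.84*z^6 - 3.63*z^5 + 5.71*z^4 - 1.01*z^3 + 8.02*z^2 - 3.31*z + 4.06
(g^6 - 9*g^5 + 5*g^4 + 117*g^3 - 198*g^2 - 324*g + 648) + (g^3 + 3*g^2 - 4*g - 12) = g^6 - 9*g^5 + 5*g^4 + 118*g^3 - 195*g^2 - 328*g + 636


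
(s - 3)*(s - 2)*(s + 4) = s^3 - s^2 - 14*s + 24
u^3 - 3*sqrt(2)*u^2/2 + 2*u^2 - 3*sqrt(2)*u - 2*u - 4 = (u + 2)*(u - 2*sqrt(2))*(u + sqrt(2)/2)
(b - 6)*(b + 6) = b^2 - 36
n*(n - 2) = n^2 - 2*n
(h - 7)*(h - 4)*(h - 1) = h^3 - 12*h^2 + 39*h - 28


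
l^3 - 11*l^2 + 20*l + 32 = (l - 8)*(l - 4)*(l + 1)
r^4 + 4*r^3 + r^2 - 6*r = r*(r - 1)*(r + 2)*(r + 3)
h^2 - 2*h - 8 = (h - 4)*(h + 2)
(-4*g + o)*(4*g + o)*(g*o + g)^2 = -16*g^4*o^2 - 32*g^4*o - 16*g^4 + g^2*o^4 + 2*g^2*o^3 + g^2*o^2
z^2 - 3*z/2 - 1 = (z - 2)*(z + 1/2)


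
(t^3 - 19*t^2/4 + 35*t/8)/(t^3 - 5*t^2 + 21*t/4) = (4*t - 5)/(2*(2*t - 3))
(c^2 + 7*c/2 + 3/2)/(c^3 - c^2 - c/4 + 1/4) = 2*(c + 3)/(2*c^2 - 3*c + 1)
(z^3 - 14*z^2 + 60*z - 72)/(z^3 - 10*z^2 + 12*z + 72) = (z - 2)/(z + 2)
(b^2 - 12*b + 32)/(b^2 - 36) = (b^2 - 12*b + 32)/(b^2 - 36)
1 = 1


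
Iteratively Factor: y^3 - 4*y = (y - 2)*(y^2 + 2*y) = (y - 2)*(y + 2)*(y)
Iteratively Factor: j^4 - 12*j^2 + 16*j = (j - 2)*(j^3 + 2*j^2 - 8*j) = (j - 2)*(j + 4)*(j^2 - 2*j) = j*(j - 2)*(j + 4)*(j - 2)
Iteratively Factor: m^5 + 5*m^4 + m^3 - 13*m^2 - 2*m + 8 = (m - 1)*(m^4 + 6*m^3 + 7*m^2 - 6*m - 8) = (m - 1)*(m + 2)*(m^3 + 4*m^2 - m - 4) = (m - 1)*(m + 1)*(m + 2)*(m^2 + 3*m - 4) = (m - 1)^2*(m + 1)*(m + 2)*(m + 4)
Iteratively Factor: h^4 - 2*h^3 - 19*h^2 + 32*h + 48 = (h - 4)*(h^3 + 2*h^2 - 11*h - 12) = (h - 4)*(h + 1)*(h^2 + h - 12) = (h - 4)*(h - 3)*(h + 1)*(h + 4)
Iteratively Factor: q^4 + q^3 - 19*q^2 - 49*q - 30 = (q + 1)*(q^3 - 19*q - 30) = (q - 5)*(q + 1)*(q^2 + 5*q + 6) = (q - 5)*(q + 1)*(q + 3)*(q + 2)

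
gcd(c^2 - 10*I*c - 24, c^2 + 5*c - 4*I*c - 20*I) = c - 4*I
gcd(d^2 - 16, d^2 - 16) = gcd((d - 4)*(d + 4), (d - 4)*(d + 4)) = d^2 - 16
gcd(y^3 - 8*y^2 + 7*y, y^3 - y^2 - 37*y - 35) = y - 7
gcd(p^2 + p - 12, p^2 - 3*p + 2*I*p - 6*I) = p - 3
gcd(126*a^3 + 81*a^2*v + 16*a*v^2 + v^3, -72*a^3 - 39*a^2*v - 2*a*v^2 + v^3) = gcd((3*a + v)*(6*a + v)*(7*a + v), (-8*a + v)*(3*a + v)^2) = 3*a + v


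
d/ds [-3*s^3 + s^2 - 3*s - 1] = -9*s^2 + 2*s - 3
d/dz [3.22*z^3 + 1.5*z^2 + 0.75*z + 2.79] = 9.66*z^2 + 3.0*z + 0.75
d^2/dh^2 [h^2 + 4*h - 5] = 2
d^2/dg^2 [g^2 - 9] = 2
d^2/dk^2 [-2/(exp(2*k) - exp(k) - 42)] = 2*(2*(2*exp(k) - 1)^2*exp(k) + (4*exp(k) - 1)*(-exp(2*k) + exp(k) + 42))*exp(k)/(-exp(2*k) + exp(k) + 42)^3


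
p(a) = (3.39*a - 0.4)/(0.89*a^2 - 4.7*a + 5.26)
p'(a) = (4.7 - 1.78*a)*(3.39*a - 0.4)/(0.89*a^2 - 4.7*a + 5.26)^2 + 3.39/(0.89*a^2 - 4.7*a + 5.26)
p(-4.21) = -0.36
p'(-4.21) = -0.02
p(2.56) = -8.81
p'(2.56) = -2.27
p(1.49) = 19.97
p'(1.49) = 190.16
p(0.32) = 0.18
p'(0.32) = 1.07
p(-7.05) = -0.29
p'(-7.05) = -0.02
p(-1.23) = -0.37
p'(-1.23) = 0.07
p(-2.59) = -0.39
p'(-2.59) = -0.01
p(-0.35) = -0.23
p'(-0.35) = 0.31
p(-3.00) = -0.39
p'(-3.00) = -0.02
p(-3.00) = -0.39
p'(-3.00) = -0.02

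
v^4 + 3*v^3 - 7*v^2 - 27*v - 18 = (v - 3)*(v + 1)*(v + 2)*(v + 3)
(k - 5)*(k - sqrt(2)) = k^2 - 5*k - sqrt(2)*k + 5*sqrt(2)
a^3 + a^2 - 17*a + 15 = (a - 3)*(a - 1)*(a + 5)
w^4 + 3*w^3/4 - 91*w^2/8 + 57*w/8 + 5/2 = (w - 5/2)*(w - 1)*(w + 1/4)*(w + 4)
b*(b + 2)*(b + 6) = b^3 + 8*b^2 + 12*b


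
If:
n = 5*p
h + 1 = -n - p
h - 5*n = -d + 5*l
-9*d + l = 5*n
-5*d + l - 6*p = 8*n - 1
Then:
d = -59/516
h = -149/129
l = -593/1548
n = 50/387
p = 10/387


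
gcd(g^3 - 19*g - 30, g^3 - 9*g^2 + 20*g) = g - 5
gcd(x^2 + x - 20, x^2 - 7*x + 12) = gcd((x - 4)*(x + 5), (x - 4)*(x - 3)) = x - 4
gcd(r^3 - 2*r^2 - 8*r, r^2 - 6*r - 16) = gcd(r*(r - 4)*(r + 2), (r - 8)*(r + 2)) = r + 2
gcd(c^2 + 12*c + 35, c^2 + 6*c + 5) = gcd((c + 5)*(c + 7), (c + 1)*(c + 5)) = c + 5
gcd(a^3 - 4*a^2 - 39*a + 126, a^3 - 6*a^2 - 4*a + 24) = 1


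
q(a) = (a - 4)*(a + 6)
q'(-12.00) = -22.00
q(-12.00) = 96.00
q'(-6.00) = -10.00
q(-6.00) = 0.00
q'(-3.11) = -4.22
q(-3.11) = -20.55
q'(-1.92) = -1.84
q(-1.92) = -24.15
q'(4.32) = 10.64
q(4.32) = 3.30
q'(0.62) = 3.24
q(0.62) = -22.38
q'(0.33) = 2.66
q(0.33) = -23.23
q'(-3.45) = -4.90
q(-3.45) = -19.00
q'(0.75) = 3.50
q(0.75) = -21.94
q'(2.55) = 7.10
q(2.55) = -12.40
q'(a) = 2*a + 2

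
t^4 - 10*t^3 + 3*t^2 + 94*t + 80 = (t - 8)*(t - 5)*(t + 1)*(t + 2)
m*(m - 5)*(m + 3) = m^3 - 2*m^2 - 15*m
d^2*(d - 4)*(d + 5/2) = d^4 - 3*d^3/2 - 10*d^2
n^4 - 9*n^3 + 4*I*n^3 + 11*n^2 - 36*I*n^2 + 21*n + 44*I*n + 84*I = (n - 7)*(n - 3)*(n + 1)*(n + 4*I)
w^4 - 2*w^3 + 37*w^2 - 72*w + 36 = (w - 6*I)*(w + 6*I)*(-I*w + I)*(I*w - I)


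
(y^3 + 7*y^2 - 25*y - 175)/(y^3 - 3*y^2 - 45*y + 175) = (y + 5)/(y - 5)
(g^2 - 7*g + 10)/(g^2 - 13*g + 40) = (g - 2)/(g - 8)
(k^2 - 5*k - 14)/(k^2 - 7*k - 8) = (-k^2 + 5*k + 14)/(-k^2 + 7*k + 8)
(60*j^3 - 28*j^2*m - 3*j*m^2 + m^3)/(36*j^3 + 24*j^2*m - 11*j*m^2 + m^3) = (10*j^2 - 3*j*m - m^2)/(6*j^2 + 5*j*m - m^2)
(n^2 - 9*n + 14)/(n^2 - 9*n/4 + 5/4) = 4*(n^2 - 9*n + 14)/(4*n^2 - 9*n + 5)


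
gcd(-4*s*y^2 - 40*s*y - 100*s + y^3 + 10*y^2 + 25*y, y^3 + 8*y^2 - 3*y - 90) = y + 5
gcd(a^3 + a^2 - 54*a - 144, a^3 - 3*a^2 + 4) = 1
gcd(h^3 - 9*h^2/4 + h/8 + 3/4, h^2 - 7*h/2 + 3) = h - 2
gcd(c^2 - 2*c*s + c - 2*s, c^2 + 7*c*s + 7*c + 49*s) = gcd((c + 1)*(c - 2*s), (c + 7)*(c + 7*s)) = 1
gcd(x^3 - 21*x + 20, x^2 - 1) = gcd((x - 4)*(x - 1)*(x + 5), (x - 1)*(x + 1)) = x - 1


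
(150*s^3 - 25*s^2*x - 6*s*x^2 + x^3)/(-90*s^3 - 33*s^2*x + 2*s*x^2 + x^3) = (-5*s + x)/(3*s + x)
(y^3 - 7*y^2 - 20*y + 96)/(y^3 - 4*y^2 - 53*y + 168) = (y + 4)/(y + 7)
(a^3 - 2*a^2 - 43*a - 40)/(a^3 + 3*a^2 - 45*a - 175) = (a^2 - 7*a - 8)/(a^2 - 2*a - 35)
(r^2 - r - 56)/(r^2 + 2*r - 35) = (r - 8)/(r - 5)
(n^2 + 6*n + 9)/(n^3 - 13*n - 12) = (n + 3)/(n^2 - 3*n - 4)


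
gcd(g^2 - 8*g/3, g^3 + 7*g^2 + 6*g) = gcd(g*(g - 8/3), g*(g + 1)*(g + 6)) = g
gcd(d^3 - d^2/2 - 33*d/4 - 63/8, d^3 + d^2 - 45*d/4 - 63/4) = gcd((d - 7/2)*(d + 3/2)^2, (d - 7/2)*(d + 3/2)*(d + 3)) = d^2 - 2*d - 21/4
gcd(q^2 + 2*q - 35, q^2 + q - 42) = q + 7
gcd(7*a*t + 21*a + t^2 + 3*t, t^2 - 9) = t + 3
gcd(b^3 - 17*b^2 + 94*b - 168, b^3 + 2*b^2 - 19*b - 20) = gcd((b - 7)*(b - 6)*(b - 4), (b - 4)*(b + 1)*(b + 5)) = b - 4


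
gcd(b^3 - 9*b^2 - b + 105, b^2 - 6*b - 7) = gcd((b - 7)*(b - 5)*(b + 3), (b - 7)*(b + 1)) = b - 7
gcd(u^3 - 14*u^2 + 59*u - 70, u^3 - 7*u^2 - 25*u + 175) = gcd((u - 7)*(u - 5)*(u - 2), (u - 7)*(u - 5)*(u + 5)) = u^2 - 12*u + 35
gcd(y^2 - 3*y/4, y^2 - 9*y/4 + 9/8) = y - 3/4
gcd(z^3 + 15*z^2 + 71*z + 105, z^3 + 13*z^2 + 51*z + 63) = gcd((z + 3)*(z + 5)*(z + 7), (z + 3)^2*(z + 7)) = z^2 + 10*z + 21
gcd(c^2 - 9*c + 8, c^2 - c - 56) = c - 8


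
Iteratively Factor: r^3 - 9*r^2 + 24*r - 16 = (r - 4)*(r^2 - 5*r + 4) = (r - 4)^2*(r - 1)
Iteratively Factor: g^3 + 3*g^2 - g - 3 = (g + 1)*(g^2 + 2*g - 3) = (g - 1)*(g + 1)*(g + 3)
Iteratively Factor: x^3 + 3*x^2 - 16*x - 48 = (x + 3)*(x^2 - 16) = (x - 4)*(x + 3)*(x + 4)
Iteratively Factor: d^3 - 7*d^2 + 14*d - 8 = (d - 1)*(d^2 - 6*d + 8) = (d - 2)*(d - 1)*(d - 4)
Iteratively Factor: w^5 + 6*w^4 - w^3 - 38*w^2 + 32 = (w + 4)*(w^4 + 2*w^3 - 9*w^2 - 2*w + 8) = (w - 1)*(w + 4)*(w^3 + 3*w^2 - 6*w - 8) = (w - 2)*(w - 1)*(w + 4)*(w^2 + 5*w + 4) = (w - 2)*(w - 1)*(w + 4)^2*(w + 1)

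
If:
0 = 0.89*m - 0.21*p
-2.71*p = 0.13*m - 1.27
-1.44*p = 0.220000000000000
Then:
No Solution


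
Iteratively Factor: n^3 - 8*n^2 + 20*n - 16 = (n - 4)*(n^2 - 4*n + 4) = (n - 4)*(n - 2)*(n - 2)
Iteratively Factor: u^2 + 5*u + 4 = (u + 1)*(u + 4)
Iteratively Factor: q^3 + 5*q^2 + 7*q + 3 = (q + 1)*(q^2 + 4*q + 3) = (q + 1)^2*(q + 3)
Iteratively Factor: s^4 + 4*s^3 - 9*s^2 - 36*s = (s + 3)*(s^3 + s^2 - 12*s) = s*(s + 3)*(s^2 + s - 12) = s*(s - 3)*(s + 3)*(s + 4)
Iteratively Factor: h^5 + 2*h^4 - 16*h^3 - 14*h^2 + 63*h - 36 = (h + 3)*(h^4 - h^3 - 13*h^2 + 25*h - 12) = (h - 1)*(h + 3)*(h^3 - 13*h + 12) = (h - 1)^2*(h + 3)*(h^2 + h - 12) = (h - 1)^2*(h + 3)*(h + 4)*(h - 3)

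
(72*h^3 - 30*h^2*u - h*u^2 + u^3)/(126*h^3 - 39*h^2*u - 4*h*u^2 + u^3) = (-4*h + u)/(-7*h + u)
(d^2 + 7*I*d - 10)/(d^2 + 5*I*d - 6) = (d + 5*I)/(d + 3*I)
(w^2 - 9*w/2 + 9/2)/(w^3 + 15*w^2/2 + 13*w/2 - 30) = (w - 3)/(w^2 + 9*w + 20)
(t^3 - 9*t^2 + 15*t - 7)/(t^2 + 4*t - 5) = (t^2 - 8*t + 7)/(t + 5)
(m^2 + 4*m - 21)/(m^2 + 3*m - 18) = (m + 7)/(m + 6)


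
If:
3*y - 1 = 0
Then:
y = 1/3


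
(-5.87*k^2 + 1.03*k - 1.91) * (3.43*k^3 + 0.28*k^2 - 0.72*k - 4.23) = -20.1341*k^5 + 1.8893*k^4 - 2.0365*k^3 + 23.5537*k^2 - 2.9817*k + 8.0793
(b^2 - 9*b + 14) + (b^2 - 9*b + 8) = 2*b^2 - 18*b + 22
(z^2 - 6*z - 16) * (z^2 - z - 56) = z^4 - 7*z^3 - 66*z^2 + 352*z + 896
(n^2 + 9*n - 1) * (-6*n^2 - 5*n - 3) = -6*n^4 - 59*n^3 - 42*n^2 - 22*n + 3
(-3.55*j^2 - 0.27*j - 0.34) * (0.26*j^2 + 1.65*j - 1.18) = -0.923*j^4 - 5.9277*j^3 + 3.6551*j^2 - 0.2424*j + 0.4012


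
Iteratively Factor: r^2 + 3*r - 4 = (r + 4)*(r - 1)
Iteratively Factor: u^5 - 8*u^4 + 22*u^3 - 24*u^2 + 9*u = (u - 3)*(u^4 - 5*u^3 + 7*u^2 - 3*u) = (u - 3)*(u - 1)*(u^3 - 4*u^2 + 3*u) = (u - 3)^2*(u - 1)*(u^2 - u) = u*(u - 3)^2*(u - 1)*(u - 1)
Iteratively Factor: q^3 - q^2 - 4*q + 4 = (q - 2)*(q^2 + q - 2) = (q - 2)*(q + 2)*(q - 1)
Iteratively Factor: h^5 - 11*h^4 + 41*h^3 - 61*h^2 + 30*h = (h)*(h^4 - 11*h^3 + 41*h^2 - 61*h + 30) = h*(h - 1)*(h^3 - 10*h^2 + 31*h - 30) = h*(h - 5)*(h - 1)*(h^2 - 5*h + 6) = h*(h - 5)*(h - 2)*(h - 1)*(h - 3)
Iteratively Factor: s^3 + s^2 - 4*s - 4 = (s + 2)*(s^2 - s - 2) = (s - 2)*(s + 2)*(s + 1)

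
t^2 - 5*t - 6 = (t - 6)*(t + 1)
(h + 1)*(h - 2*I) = h^2 + h - 2*I*h - 2*I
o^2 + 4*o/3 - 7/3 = (o - 1)*(o + 7/3)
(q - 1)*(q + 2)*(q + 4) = q^3 + 5*q^2 + 2*q - 8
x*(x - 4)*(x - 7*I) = x^3 - 4*x^2 - 7*I*x^2 + 28*I*x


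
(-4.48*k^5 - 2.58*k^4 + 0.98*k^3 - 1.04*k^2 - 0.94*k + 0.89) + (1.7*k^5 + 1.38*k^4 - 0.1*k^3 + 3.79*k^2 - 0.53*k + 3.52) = -2.78*k^5 - 1.2*k^4 + 0.88*k^3 + 2.75*k^2 - 1.47*k + 4.41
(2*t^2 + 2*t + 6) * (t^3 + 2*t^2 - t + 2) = 2*t^5 + 6*t^4 + 8*t^3 + 14*t^2 - 2*t + 12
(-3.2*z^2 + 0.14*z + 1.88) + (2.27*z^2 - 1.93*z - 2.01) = -0.93*z^2 - 1.79*z - 0.13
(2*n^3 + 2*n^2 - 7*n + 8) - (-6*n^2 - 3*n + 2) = 2*n^3 + 8*n^2 - 4*n + 6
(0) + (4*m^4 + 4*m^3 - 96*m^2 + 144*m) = 4*m^4 + 4*m^3 - 96*m^2 + 144*m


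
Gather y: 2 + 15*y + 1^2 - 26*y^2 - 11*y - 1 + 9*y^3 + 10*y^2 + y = 9*y^3 - 16*y^2 + 5*y + 2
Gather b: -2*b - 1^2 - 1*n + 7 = -2*b - n + 6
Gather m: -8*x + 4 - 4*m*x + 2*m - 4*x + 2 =m*(2 - 4*x) - 12*x + 6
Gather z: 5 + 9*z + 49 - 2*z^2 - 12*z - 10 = -2*z^2 - 3*z + 44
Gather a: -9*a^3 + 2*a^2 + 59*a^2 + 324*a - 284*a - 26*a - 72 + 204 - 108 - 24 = -9*a^3 + 61*a^2 + 14*a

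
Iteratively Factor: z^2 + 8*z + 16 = (z + 4)*(z + 4)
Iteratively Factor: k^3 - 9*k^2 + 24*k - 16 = (k - 4)*(k^2 - 5*k + 4) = (k - 4)*(k - 1)*(k - 4)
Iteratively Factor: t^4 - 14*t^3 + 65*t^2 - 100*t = (t - 4)*(t^3 - 10*t^2 + 25*t) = t*(t - 4)*(t^2 - 10*t + 25) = t*(t - 5)*(t - 4)*(t - 5)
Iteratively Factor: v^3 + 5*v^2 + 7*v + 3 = (v + 1)*(v^2 + 4*v + 3) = (v + 1)*(v + 3)*(v + 1)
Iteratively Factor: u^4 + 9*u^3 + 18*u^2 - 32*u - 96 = (u + 3)*(u^3 + 6*u^2 - 32) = (u + 3)*(u + 4)*(u^2 + 2*u - 8) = (u - 2)*(u + 3)*(u + 4)*(u + 4)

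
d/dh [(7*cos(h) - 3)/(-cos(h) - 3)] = 24*sin(h)/(cos(h) + 3)^2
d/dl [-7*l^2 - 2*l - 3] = -14*l - 2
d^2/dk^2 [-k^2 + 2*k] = -2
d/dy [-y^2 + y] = 1 - 2*y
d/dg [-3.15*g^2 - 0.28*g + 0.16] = -6.3*g - 0.28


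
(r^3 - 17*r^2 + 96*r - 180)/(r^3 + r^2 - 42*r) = (r^2 - 11*r + 30)/(r*(r + 7))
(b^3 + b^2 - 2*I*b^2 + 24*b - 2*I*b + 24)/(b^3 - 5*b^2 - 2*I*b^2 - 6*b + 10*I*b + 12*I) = (b^2 - 2*I*b + 24)/(b^2 - 2*b*(3 + I) + 12*I)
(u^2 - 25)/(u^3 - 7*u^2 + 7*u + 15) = (u + 5)/(u^2 - 2*u - 3)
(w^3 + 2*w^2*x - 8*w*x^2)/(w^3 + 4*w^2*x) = (w - 2*x)/w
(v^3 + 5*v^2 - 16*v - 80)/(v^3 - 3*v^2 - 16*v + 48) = (v + 5)/(v - 3)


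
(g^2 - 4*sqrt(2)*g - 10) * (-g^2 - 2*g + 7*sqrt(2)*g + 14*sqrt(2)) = -g^4 - 2*g^3 + 11*sqrt(2)*g^3 - 46*g^2 + 22*sqrt(2)*g^2 - 70*sqrt(2)*g - 92*g - 140*sqrt(2)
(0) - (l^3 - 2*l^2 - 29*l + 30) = -l^3 + 2*l^2 + 29*l - 30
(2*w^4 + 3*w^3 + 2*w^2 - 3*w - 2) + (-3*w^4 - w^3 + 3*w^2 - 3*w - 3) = -w^4 + 2*w^3 + 5*w^2 - 6*w - 5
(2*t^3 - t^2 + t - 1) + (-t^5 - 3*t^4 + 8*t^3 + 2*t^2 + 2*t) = -t^5 - 3*t^4 + 10*t^3 + t^2 + 3*t - 1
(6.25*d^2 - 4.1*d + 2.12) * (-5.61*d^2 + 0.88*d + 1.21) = -35.0625*d^4 + 28.501*d^3 - 7.9387*d^2 - 3.0954*d + 2.5652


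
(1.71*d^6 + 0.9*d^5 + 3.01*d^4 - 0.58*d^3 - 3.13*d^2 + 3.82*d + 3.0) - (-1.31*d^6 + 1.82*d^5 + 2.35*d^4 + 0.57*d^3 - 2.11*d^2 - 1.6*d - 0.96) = 3.02*d^6 - 0.92*d^5 + 0.66*d^4 - 1.15*d^3 - 1.02*d^2 + 5.42*d + 3.96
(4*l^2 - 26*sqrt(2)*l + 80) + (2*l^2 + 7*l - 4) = 6*l^2 - 26*sqrt(2)*l + 7*l + 76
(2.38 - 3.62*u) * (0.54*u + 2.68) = -1.9548*u^2 - 8.4164*u + 6.3784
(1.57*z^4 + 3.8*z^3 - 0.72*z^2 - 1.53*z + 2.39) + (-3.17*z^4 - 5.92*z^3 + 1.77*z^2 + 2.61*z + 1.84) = -1.6*z^4 - 2.12*z^3 + 1.05*z^2 + 1.08*z + 4.23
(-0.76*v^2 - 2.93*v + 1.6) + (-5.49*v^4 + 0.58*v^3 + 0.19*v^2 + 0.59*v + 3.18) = -5.49*v^4 + 0.58*v^3 - 0.57*v^2 - 2.34*v + 4.78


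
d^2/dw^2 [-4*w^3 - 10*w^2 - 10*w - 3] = -24*w - 20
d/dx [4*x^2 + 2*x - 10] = 8*x + 2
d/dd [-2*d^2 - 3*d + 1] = -4*d - 3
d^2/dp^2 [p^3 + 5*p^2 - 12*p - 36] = 6*p + 10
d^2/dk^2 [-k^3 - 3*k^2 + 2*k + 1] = -6*k - 6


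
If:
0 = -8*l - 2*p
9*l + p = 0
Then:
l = 0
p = 0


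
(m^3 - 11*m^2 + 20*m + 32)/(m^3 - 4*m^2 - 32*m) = (m^2 - 3*m - 4)/(m*(m + 4))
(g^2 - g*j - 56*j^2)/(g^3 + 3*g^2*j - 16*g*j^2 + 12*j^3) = (g^2 - g*j - 56*j^2)/(g^3 + 3*g^2*j - 16*g*j^2 + 12*j^3)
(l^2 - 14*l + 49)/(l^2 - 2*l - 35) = (l - 7)/(l + 5)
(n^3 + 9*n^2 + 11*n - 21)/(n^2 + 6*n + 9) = (n^2 + 6*n - 7)/(n + 3)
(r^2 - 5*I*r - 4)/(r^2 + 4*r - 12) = (r^2 - 5*I*r - 4)/(r^2 + 4*r - 12)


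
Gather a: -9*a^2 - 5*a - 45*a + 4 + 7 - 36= -9*a^2 - 50*a - 25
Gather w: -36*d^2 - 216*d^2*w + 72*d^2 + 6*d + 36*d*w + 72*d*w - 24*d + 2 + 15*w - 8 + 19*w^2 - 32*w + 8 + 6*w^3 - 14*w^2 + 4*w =36*d^2 - 18*d + 6*w^3 + 5*w^2 + w*(-216*d^2 + 108*d - 13) + 2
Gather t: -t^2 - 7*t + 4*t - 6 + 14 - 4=-t^2 - 3*t + 4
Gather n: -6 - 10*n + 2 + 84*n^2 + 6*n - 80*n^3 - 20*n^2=-80*n^3 + 64*n^2 - 4*n - 4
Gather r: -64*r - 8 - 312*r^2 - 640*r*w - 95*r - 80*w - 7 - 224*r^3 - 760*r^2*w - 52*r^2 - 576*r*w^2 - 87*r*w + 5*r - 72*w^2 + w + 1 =-224*r^3 + r^2*(-760*w - 364) + r*(-576*w^2 - 727*w - 154) - 72*w^2 - 79*w - 14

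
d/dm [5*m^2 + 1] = 10*m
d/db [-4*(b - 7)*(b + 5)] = 8 - 8*b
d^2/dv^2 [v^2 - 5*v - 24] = 2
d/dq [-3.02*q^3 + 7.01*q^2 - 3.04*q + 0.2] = -9.06*q^2 + 14.02*q - 3.04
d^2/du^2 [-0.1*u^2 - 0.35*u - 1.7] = -0.200000000000000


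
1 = 1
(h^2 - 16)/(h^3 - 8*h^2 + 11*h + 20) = (h + 4)/(h^2 - 4*h - 5)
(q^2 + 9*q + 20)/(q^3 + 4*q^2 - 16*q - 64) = (q + 5)/(q^2 - 16)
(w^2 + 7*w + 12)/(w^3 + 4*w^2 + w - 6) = (w + 4)/(w^2 + w - 2)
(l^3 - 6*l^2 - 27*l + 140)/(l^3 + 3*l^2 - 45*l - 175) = (l - 4)/(l + 5)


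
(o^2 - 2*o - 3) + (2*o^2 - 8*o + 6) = 3*o^2 - 10*o + 3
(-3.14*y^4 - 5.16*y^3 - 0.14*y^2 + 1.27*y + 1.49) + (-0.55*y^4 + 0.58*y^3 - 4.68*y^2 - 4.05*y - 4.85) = -3.69*y^4 - 4.58*y^3 - 4.82*y^2 - 2.78*y - 3.36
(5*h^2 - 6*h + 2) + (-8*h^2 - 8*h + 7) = -3*h^2 - 14*h + 9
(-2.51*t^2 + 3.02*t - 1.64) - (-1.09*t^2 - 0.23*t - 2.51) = -1.42*t^2 + 3.25*t + 0.87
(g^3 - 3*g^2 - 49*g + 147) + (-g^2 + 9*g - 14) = g^3 - 4*g^2 - 40*g + 133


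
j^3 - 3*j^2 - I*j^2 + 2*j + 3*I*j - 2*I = (j - 2)*(j - 1)*(j - I)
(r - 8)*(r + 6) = r^2 - 2*r - 48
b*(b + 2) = b^2 + 2*b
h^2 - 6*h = h*(h - 6)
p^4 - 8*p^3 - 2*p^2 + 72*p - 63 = (p - 7)*(p - 3)*(p - 1)*(p + 3)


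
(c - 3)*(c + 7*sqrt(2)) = c^2 - 3*c + 7*sqrt(2)*c - 21*sqrt(2)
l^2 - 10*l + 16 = (l - 8)*(l - 2)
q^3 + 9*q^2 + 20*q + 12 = (q + 1)*(q + 2)*(q + 6)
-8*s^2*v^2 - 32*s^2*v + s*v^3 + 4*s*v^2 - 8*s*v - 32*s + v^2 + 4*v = (-8*s + v)*(v + 4)*(s*v + 1)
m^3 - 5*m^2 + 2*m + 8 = (m - 4)*(m - 2)*(m + 1)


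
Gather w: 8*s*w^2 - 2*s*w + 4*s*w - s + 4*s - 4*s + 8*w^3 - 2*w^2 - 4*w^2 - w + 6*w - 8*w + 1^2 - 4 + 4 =-s + 8*w^3 + w^2*(8*s - 6) + w*(2*s - 3) + 1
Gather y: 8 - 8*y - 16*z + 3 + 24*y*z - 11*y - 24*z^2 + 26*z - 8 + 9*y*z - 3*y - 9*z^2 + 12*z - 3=y*(33*z - 22) - 33*z^2 + 22*z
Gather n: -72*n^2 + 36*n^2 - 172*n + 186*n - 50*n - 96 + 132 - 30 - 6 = -36*n^2 - 36*n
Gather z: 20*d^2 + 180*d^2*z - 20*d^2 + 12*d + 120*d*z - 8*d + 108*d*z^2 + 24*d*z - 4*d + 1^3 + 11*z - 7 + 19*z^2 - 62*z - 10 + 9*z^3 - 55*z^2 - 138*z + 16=9*z^3 + z^2*(108*d - 36) + z*(180*d^2 + 144*d - 189)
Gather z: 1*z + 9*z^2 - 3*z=9*z^2 - 2*z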